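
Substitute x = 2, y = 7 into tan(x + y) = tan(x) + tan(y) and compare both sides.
LHS = tan(2 + 7) = tan(9) ≈ -0.4523
RHS = tan(2) + tan(7) ≈ -1.314

LHS ≠ RHS (they differ by about 0.8613), so the equation does not hold here.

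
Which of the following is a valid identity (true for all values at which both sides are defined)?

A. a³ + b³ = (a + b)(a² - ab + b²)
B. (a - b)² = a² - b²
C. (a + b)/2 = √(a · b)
A

A: holds — e.g. at (3, 3), both sides equal 54.
B: fails at (1, 3) — LHS = 4, RHS = -8.
C: fails at (0, 1) — LHS = 1/2, RHS = 0.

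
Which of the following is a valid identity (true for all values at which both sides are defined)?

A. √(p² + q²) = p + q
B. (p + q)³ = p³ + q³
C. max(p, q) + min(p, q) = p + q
C

A: fails at (3, 7) — LHS = √(58) ≈ 7.616, RHS = 10.
B: fails at (1, 5) — LHS = 216, RHS = 126.
C: holds — e.g. at (5, 5), both sides equal 10.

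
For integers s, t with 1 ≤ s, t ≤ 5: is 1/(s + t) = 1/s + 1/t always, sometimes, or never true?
Never true

The claim fails for every pair in the range. For instance at (s, t) = (3, 2): LHS = 1/5, RHS = 5/6.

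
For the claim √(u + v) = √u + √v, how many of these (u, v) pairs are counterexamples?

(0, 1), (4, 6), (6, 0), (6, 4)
Testing each pair:
(0, 1): LHS = 1, RHS = 1 → satisfies claim
(4, 6): LHS = √(10) ≈ 3.162, RHS = 2 + √(6) ≈ 4.449 → counterexample
(6, 0): LHS = √(6) ≈ 2.449, RHS = √(6) ≈ 2.449 → satisfies claim
(6, 4): LHS = √(10) ≈ 3.162, RHS = 2 + √(6) ≈ 4.449 → counterexample

That makes 2 counterexamples.

Answer: 2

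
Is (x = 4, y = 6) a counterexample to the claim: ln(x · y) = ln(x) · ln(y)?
Substituting x = 4, y = 6:
LHS = ln(4 · 6) = ln(24) ≈ 3.178
RHS = ln(4) · ln(6) ≈ 2.484

Since LHS ≠ RHS, this pair disproves the claim.

Answer: Yes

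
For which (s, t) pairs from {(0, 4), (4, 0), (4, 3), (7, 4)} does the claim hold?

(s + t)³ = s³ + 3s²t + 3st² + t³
Testing each pair:
(0, 4): LHS = 64, RHS = 64 → holds
(4, 0): LHS = 64, RHS = 64 → holds
(4, 3): LHS = 343, RHS = 343 → holds
(7, 4): LHS = 1331, RHS = 1331 → holds

Every pair satisfies the claim.

Answer: All pairs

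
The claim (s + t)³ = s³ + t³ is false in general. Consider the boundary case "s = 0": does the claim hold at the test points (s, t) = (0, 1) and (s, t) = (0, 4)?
At (0, 1): LHS = 1, RHS = 1 → equal
At (0, 4): LHS = 64, RHS = 64 → equal

So the claim does hold at both of these boundary points, even though it is not an identity.

Answer: Yes, holds at both test points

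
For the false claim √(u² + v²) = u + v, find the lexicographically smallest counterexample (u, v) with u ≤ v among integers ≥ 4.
Substituting (4, 4) into the claim:
LHS = √(4² + 4²) = 4·√(2) ≈ 5.657
RHS = 4 + 4 = 8

Since LHS ≠ RHS, this pair disproves the claim, and no lexicographically smaller pair (u ≤ v, integers ≥ 4) does.

For instance (5, 11) is also a counterexample (LHS = √(146) ≈ 12.08, RHS = 16), but it's lexicographically larger.

Answer: (u, v) = (4, 4)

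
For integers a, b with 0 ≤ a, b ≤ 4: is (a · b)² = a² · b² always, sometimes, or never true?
The identity holds for every pair in the range. For instance at (a, b) = (3, 1): both sides equal 9.

Answer: Always true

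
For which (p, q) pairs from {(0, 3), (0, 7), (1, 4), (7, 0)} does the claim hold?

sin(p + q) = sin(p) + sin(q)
Testing each pair:
(0, 3): LHS = sin(3) ≈ 0.1411, RHS = sin(3) ≈ 0.1411 → holds
(0, 7): LHS = sin(7) ≈ 0.657, RHS = sin(7) ≈ 0.657 → holds
(1, 4): LHS = sin(5) ≈ -0.9589, RHS = sin(4) + sin(1) ≈ 0.08467 → fails
(7, 0): LHS = sin(7) ≈ 0.657, RHS = sin(7) ≈ 0.657 → holds

3 of 4 pairs satisfy the claim.

Answer: (0, 3), (0, 7), (7, 0)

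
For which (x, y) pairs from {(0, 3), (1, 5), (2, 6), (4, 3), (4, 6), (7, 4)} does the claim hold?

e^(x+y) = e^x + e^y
None

Testing each pair:
(0, 3): LHS = e^3 ≈ 20.09, RHS = 1 + e^3 ≈ 21.09 → fails
(1, 5): LHS = e^6 ≈ 403.4, RHS = e + e^5 ≈ 151.1 → fails
(2, 6): LHS = e^8 ≈ 2981, RHS = e^2 + e^6 ≈ 410.8 → fails
(4, 3): LHS = e^7 ≈ 1097, RHS = e^3 + e^4 ≈ 74.68 → fails
(4, 6): LHS = e^10 ≈ 22026.5, RHS = e^4 + e^6 ≈ 458 → fails
(7, 4): LHS = e^11 ≈ 59874.1, RHS = e^4 + e^7 ≈ 1151 → fails

No pair satisfies the claim.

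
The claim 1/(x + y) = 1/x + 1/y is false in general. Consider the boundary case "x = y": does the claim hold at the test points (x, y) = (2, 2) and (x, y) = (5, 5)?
No, fails at both test points

At (2, 2): LHS = 1/4 ≠ RHS = 1
At (5, 5): LHS = 1/10 ≠ RHS = 2/5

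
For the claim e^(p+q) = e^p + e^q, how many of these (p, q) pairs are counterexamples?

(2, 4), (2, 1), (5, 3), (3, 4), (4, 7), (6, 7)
6

Testing each pair:
(2, 4): LHS = e^6 ≈ 403.4, RHS = e^2 + e^4 ≈ 61.99 → counterexample
(2, 1): LHS = e^3 ≈ 20.09, RHS = e + e^2 ≈ 10.11 → counterexample
(5, 3): LHS = e^8 ≈ 2981, RHS = e^3 + e^5 ≈ 168.5 → counterexample
(3, 4): LHS = e^7 ≈ 1097, RHS = e^3 + e^4 ≈ 74.68 → counterexample
(4, 7): LHS = e^11 ≈ 59874.1, RHS = e^4 + e^7 ≈ 1151 → counterexample
(6, 7): LHS = e^13 ≈ 442413.4, RHS = e^6 + e^7 ≈ 1500 → counterexample

That makes 6 counterexamples.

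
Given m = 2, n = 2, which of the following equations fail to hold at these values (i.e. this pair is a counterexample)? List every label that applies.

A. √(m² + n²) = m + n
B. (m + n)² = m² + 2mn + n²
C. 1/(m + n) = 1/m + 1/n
Evaluating each claim at the given values:
A. LHS = 2·√(2) ≈ 2.828, RHS = 4 → fails here (LHS ≠ RHS)
B. LHS = 16, RHS = 16 → holds here (LHS = RHS)
C. LHS = 1/4, RHS = 1 → fails here (LHS ≠ RHS)

Answer: A, C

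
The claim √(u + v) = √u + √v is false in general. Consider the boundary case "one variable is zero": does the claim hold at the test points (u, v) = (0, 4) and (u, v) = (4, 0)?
At (0, 4): LHS = 2, RHS = 2 → equal
At (4, 0): LHS = 2, RHS = 2 → equal

So the claim does hold at both of these boundary points, even though it is not an identity.

Answer: Yes, holds at both test points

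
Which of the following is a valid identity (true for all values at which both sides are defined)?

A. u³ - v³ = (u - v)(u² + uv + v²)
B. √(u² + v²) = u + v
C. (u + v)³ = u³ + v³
A: holds — e.g. at (2, 3), both sides equal -19.
B: fails at (2, 4) — LHS = 2·√(5) ≈ 4.472, RHS = 6.
C: fails at (2, 3) — LHS = 125, RHS = 35.

Answer: A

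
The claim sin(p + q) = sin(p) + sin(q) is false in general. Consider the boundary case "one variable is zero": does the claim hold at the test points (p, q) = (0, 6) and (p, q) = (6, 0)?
At (0, 6): LHS = sin(6) ≈ -0.2794, RHS = sin(6) ≈ -0.2794 → equal
At (6, 0): LHS = sin(6) ≈ -0.2794, RHS = sin(6) ≈ -0.2794 → equal

So the claim does hold at both of these boundary points, even though it is not an identity.

Answer: Yes, holds at both test points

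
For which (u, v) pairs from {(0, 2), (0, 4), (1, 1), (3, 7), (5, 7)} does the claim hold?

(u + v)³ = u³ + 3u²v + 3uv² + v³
Testing each pair:
(0, 2): LHS = 8, RHS = 8 → holds
(0, 4): LHS = 64, RHS = 64 → holds
(1, 1): LHS = 8, RHS = 8 → holds
(3, 7): LHS = 1000, RHS = 1000 → holds
(5, 7): LHS = 1728, RHS = 1728 → holds

Every pair satisfies the claim.

Answer: All pairs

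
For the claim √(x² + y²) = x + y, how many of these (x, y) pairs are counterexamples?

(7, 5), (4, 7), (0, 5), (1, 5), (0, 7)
3

Testing each pair:
(7, 5): LHS = √(74) ≈ 8.602, RHS = 12 → counterexample
(4, 7): LHS = √(65) ≈ 8.062, RHS = 11 → counterexample
(0, 5): LHS = 5, RHS = 5 → satisfies claim
(1, 5): LHS = √(26) ≈ 5.099, RHS = 6 → counterexample
(0, 7): LHS = 7, RHS = 7 → satisfies claim

That makes 3 counterexamples.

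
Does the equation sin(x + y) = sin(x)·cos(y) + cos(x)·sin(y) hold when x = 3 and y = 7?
Substituting x = 3, y = 7:

LHS = sin(3 + 7) = sin(10) ≈ -0.544
RHS = sin(3)·cos(7) + cos(3)·sin(7) = sin(7)·cos(3) + sin(3)·cos(7) ≈ -0.544

LHS = RHS, so the equation holds at this point.

Answer: Holds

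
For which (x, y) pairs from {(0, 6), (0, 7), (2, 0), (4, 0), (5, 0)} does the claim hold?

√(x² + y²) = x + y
All pairs

Testing each pair:
(0, 6): LHS = 6, RHS = 6 → holds
(0, 7): LHS = 7, RHS = 7 → holds
(2, 0): LHS = 2, RHS = 2 → holds
(4, 0): LHS = 4, RHS = 4 → holds
(5, 0): LHS = 5, RHS = 5 → holds

Every pair satisfies the claim.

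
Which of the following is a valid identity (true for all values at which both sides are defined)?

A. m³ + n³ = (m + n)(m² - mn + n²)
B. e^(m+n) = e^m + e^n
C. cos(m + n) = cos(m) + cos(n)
A: holds — e.g. at (2, 7), both sides equal 351.
B: fails at (1, 3) — LHS = e^4 ≈ 54.6, RHS = e + e^3 ≈ 22.8.
C: fails at (0, 1) — LHS = cos(1) ≈ 0.5403, RHS = cos(1) + 1 ≈ 1.54.

Answer: A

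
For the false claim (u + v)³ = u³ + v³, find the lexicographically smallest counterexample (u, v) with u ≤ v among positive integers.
(u, v) = (1, 1)

Substituting (1, 1) into the claim:
LHS = (1 + 1)³ = 8
RHS = 1³ + 1³ = 2

Since LHS ≠ RHS, this pair disproves the claim, and no lexicographically smaller pair (u ≤ v, positive integers) does.

For instance (4, 8) is also a counterexample (LHS = 1728, RHS = 576), but it's lexicographically larger.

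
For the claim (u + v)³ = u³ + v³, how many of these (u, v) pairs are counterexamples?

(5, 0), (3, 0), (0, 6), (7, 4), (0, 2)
Testing each pair:
(5, 0): LHS = 125, RHS = 125 → satisfies claim
(3, 0): LHS = 27, RHS = 27 → satisfies claim
(0, 6): LHS = 216, RHS = 216 → satisfies claim
(7, 4): LHS = 1331, RHS = 407 → counterexample
(0, 2): LHS = 8, RHS = 8 → satisfies claim

That makes 1 counterexample.

Answer: 1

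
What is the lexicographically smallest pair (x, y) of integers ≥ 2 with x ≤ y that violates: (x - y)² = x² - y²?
At (2, 2): both sides equal 0, so it holds there.

Substituting (2, 3) into the claim:
LHS = (2 - 3)² = 1
RHS = 2² - 3² = -5

Since LHS ≠ RHS, this pair disproves the claim, and no lexicographically smaller pair (x ≤ y, integers ≥ 2) does.

For instance (5, 6) is also a counterexample (LHS = 1, RHS = -11), but it's lexicographically larger.

Answer: (x, y) = (2, 3)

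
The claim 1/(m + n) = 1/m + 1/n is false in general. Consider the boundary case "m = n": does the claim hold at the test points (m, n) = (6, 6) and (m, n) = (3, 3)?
At (6, 6): LHS = 1/12 ≠ RHS = 1/3
At (3, 3): LHS = 1/6 ≠ RHS = 2/3

Answer: No, fails at both test points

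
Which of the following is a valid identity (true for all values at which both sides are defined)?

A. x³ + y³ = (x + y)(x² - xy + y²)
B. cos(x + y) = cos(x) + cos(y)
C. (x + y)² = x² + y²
A

A: holds — e.g. at (2, 7), both sides equal 351.
B: fails at (2, 2) — LHS = cos(4) ≈ -0.6536, RHS = 2·cos(2) ≈ -0.8323.
C: fails at (2, 4) — LHS = 36, RHS = 20.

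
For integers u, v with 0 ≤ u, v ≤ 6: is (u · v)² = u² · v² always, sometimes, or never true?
The identity holds for every pair in the range. For instance at (u, v) = (0, 2): both sides equal 0.

Answer: Always true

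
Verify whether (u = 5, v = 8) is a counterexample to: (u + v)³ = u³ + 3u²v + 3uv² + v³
Substituting u = 5, v = 8:
LHS = (5 + 8)³ = 2197
RHS = 5³ + 3·5²·8 + 3·5·8² + 8³ = 2197

The sides agree, so this pair does not disprove the claim.

Answer: No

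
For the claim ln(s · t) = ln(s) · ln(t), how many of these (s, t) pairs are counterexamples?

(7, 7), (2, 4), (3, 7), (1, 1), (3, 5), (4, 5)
Testing each pair:
(7, 7): LHS = ln(49) ≈ 3.892, RHS = ln(7)² ≈ 3.787 → counterexample
(2, 4): LHS = ln(8) ≈ 2.079, RHS = ln(2)·ln(4) ≈ 0.9609 → counterexample
(3, 7): LHS = ln(21) ≈ 3.045, RHS = ln(3)·ln(7) ≈ 2.138 → counterexample
(1, 1): LHS = 0, RHS = 0 → satisfies claim
(3, 5): LHS = ln(15) ≈ 2.708, RHS = ln(3)·ln(5) ≈ 1.768 → counterexample
(4, 5): LHS = ln(20) ≈ 2.996, RHS = ln(4)·ln(5) ≈ 2.231 → counterexample

That makes 5 counterexamples.

Answer: 5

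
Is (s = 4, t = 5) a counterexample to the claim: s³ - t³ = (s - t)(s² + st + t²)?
Substituting s = 4, t = 5:
LHS = 4³ - 5³ = -61
RHS = (4 - 5)(4² + 4·5 + 5²) = -61

The sides agree, so this pair does not disprove the claim.

Answer: No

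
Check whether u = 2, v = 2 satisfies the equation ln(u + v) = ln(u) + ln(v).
Substituting u = 2, v = 2:

LHS = ln(2 + 2) = ln(4) ≈ 1.386
RHS = ln(2) + ln(2) = 2·ln(2) ≈ 1.386

LHS = RHS, so the equation holds at this point.

Answer: Holds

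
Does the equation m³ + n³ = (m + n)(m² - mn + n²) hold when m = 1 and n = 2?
Holds

Substituting m = 1, n = 2:

LHS = 1³ + 2³ = 9
RHS = (1 + 2)(1² - 1·2 + 2²) = 9

LHS = RHS, so the equation holds at this point.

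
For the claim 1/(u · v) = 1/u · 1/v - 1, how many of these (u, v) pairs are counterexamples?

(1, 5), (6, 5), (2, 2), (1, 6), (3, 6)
5

Testing each pair:
(1, 5): LHS = 1/5, RHS = -4/5 → counterexample
(6, 5): LHS = 1/30, RHS = -29/30 → counterexample
(2, 2): LHS = 1/4, RHS = -3/4 → counterexample
(1, 6): LHS = 1/6, RHS = -5/6 → counterexample
(3, 6): LHS = 1/18, RHS = -17/18 → counterexample

That makes 5 counterexamples.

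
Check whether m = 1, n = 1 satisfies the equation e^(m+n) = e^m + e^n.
Substituting m = 1, n = 1:

LHS = e^(1+1) = e^2 ≈ 7.389
RHS = e^1 + e^1 = 2·e ≈ 5.437

LHS ≠ RHS, so the equation does not hold at this point.

Answer: Fails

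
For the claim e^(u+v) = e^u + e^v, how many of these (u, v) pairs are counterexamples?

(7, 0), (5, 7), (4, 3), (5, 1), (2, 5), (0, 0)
6

Testing each pair:
(7, 0): LHS = e^7 ≈ 1097, RHS = 1 + e^7 ≈ 1098 → counterexample
(5, 7): LHS = e^12 ≈ 162754.8, RHS = e^5 + e^7 ≈ 1245 → counterexample
(4, 3): LHS = e^7 ≈ 1097, RHS = e^3 + e^4 ≈ 74.68 → counterexample
(5, 1): LHS = e^6 ≈ 403.4, RHS = e + e^5 ≈ 151.1 → counterexample
(2, 5): LHS = e^7 ≈ 1097, RHS = e^2 + e^5 ≈ 155.8 → counterexample
(0, 0): LHS = 1, RHS = 2 → counterexample

That makes 6 counterexamples.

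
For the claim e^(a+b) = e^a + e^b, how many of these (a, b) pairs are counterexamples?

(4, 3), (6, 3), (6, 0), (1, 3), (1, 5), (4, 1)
6

Testing each pair:
(4, 3): LHS = e^7 ≈ 1097, RHS = e^3 + e^4 ≈ 74.68 → counterexample
(6, 3): LHS = e^9 ≈ 8103, RHS = e^3 + e^6 ≈ 423.5 → counterexample
(6, 0): LHS = e^6 ≈ 403.4, RHS = 1 + e^6 ≈ 404.4 → counterexample
(1, 3): LHS = e^4 ≈ 54.6, RHS = e + e^3 ≈ 22.8 → counterexample
(1, 5): LHS = e^6 ≈ 403.4, RHS = e + e^5 ≈ 151.1 → counterexample
(4, 1): LHS = e^5 ≈ 148.4, RHS = e + e^4 ≈ 57.32 → counterexample

That makes 6 counterexamples.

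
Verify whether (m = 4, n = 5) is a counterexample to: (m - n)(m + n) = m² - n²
No

Substituting m = 4, n = 5:
LHS = (4 - 5)(4 + 5) = -9
RHS = 4² - 5² = -9

The sides agree, so this pair does not disprove the claim.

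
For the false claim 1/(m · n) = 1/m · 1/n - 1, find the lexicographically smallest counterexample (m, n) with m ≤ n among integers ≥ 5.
Substituting (5, 5) into the claim:
LHS = 1/(5 · 5) = 1/25
RHS = 1/5 · 1/5 - 1 = -24/25

Since LHS ≠ RHS, this pair disproves the claim, and no lexicographically smaller pair (m ≤ n, integers ≥ 5) does.

For instance (8, 12) is also a counterexample (LHS = 1/96, RHS = -95/96), but it's lexicographically larger.

Answer: (m, n) = (5, 5)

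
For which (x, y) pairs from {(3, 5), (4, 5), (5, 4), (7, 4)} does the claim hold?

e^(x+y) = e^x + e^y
Testing each pair:
(3, 5): LHS = e^8 ≈ 2981, RHS = e^3 + e^5 ≈ 168.5 → fails
(4, 5): LHS = e^9 ≈ 8103, RHS = e^4 + e^5 ≈ 203 → fails
(5, 4): LHS = e^9 ≈ 8103, RHS = e^4 + e^5 ≈ 203 → fails
(7, 4): LHS = e^11 ≈ 59874.1, RHS = e^4 + e^7 ≈ 1151 → fails

No pair satisfies the claim.

Answer: None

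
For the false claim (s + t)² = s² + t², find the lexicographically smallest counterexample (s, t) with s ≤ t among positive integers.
(s, t) = (1, 1)

Substituting (1, 1) into the claim:
LHS = (1 + 1)² = 4
RHS = 1² + 1² = 2

Since LHS ≠ RHS, this pair disproves the claim, and no lexicographically smaller pair (s ≤ t, positive integers) does.

For instance (3, 6) is also a counterexample (LHS = 81, RHS = 45), but it's lexicographically larger.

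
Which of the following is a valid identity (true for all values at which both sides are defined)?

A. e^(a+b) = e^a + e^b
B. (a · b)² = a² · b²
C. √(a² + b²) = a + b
B

A: fails at (3, 3) — LHS = e^6 ≈ 403.4, RHS = 2·e^3 ≈ 40.17.
B: holds — e.g. at (5, 8), both sides equal 1600.
C: fails at (1, 4) — LHS = √(17) ≈ 4.123, RHS = 5.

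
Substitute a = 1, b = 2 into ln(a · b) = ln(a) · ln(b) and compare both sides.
LHS = ln(1 · 2) = ln(2) ≈ 0.6931
RHS = ln(1) · ln(2) = 0

LHS ≠ RHS (they differ by about 0.6931), so the equation does not hold here.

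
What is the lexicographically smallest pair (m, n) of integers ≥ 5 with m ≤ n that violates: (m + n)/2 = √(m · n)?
Substituting (5, 6) into the claim:
LHS = (5 + 6)/2 = 11/2
RHS = √(5 · 6) = √(30) ≈ 5.477

Since LHS ≠ RHS, this pair disproves the claim, and no lexicographically smaller pair (m ≤ n, integers ≥ 5) does.

For instance (10, 11) is also a counterexample (LHS = 21/2, RHS = √(110) ≈ 10.49), but it's lexicographically larger.

Answer: (m, n) = (5, 6)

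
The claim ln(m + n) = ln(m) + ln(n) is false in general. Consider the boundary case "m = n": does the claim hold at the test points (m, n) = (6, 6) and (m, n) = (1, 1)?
At (6, 6): LHS = ln(12) ≈ 2.485 ≠ RHS = 2·ln(6) ≈ 3.584
At (1, 1): LHS = ln(2) ≈ 0.6931 ≠ RHS = 0

Answer: No, fails at both test points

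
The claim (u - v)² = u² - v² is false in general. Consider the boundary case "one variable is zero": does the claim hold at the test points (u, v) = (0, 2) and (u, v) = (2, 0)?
Only at (2, 0)

At (0, 2): LHS = 4 ≠ RHS = -4
At (2, 0): LHS = 4, RHS = 4 → equal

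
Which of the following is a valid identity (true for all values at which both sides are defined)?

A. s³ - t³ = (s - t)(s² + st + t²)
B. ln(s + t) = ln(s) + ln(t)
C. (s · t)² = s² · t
A

A: holds — e.g. at (1, 4), both sides equal -63.
B: fails at (2, 7) — LHS = ln(9) ≈ 2.197, RHS = ln(2) + ln(7) ≈ 2.639.
C: fails at (1, 4) — LHS = 16, RHS = 4.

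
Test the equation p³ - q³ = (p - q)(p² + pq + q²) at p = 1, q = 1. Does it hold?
Holds

Substituting p = 1, q = 1:

LHS = 1³ - 1³ = 0
RHS = (1 - 1)(1² + 1·1 + 1²) = 0

LHS = RHS, so the equation holds at this point.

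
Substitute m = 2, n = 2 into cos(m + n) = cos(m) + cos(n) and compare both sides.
LHS = cos(2 + 2) = cos(4) ≈ -0.6536
RHS = cos(2) + cos(2) = 2·cos(2) ≈ -0.8323

LHS ≠ RHS (they differ by about 0.1787), so the equation does not hold here.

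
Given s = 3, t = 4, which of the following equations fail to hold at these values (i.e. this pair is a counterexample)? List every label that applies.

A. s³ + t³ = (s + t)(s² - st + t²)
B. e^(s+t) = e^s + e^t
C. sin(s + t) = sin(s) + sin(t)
Evaluating each claim at the given values:
A. LHS = 91, RHS = 91 → holds here (LHS = RHS)
B. LHS = e^7 ≈ 1097, RHS = e^3 + e^4 ≈ 74.68 → fails here (LHS ≠ RHS)
C. LHS = sin(7) ≈ 0.657, RHS = sin(4) + sin(3) ≈ -0.6157 → fails here (LHS ≠ RHS)

Answer: B, C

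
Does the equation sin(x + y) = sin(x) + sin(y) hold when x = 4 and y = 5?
Fails

Substituting x = 4, y = 5:

LHS = sin(4 + 5) = sin(9) ≈ 0.4121
RHS = sin(4) + sin(5) ≈ -1.716

LHS ≠ RHS, so the equation does not hold at this point.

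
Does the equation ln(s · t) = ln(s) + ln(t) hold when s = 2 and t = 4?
Substituting s = 2, t = 4:

LHS = ln(2 · 4) = ln(8) ≈ 2.079
RHS = ln(2) + ln(4) ≈ 2.079

LHS = RHS, so the equation holds at this point.

Answer: Holds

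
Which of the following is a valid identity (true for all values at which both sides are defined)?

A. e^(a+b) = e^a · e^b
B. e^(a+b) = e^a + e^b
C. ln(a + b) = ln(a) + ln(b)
A: holds — e.g. at (2, 2), both sides equal e^4 ≈ 54.6.
B: fails at (4, 6) — LHS = e^10 ≈ 22026.5, RHS = e^4 + e^6 ≈ 458.
C: fails at (2, 5) — LHS = ln(7) ≈ 1.946, RHS = ln(2) + ln(5) ≈ 2.303.

Answer: A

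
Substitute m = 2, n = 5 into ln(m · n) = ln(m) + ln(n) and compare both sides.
LHS = ln(2 · 5) = ln(10) ≈ 2.303
RHS = ln(2) + ln(5) ≈ 2.303

LHS = RHS: the two sides agree.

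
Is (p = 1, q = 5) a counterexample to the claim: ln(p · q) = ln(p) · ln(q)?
Yes

Substituting p = 1, q = 5:
LHS = ln(1 · 5) = ln(5) ≈ 1.609
RHS = ln(1) · ln(5) = 0

Since LHS ≠ RHS, this pair disproves the claim.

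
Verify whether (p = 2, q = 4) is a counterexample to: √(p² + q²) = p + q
Yes

Substituting p = 2, q = 4:
LHS = √(2² + 4²) = 2·√(5) ≈ 4.472
RHS = 2 + 4 = 6

Since LHS ≠ RHS, this pair disproves the claim.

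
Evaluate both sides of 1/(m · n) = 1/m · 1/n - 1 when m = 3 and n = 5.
LHS = 1/(3 · 5) = 1/15
RHS = 1/3 · 1/5 - 1 = -14/15

LHS ≠ RHS, so the equation does not hold here.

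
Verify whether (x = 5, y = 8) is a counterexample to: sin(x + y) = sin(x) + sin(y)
Substituting x = 5, y = 8:
LHS = sin(5 + 8) = sin(13) ≈ 0.4202
RHS = sin(5) + sin(8) ≈ 0.03043

Since LHS ≠ RHS, this pair disproves the claim.

Answer: Yes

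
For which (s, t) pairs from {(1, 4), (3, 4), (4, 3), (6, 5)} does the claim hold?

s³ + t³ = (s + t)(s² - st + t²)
All pairs

Testing each pair:
(1, 4): LHS = 65, RHS = 65 → holds
(3, 4): LHS = 91, RHS = 91 → holds
(4, 3): LHS = 91, RHS = 91 → holds
(6, 5): LHS = 341, RHS = 341 → holds

Every pair satisfies the claim.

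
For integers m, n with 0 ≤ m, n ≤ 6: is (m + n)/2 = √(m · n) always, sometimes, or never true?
It holds at (m, n) = (5, 5) (both sides equal 5), but fails at (m, n) = (4, 5) (LHS = 9/2, RHS = 2·√(5) ≈ 4.472).

Answer: Sometimes true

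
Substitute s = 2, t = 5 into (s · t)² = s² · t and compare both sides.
LHS = (2 · 5)² = 100
RHS = 2² · 5 = 20

LHS ≠ RHS, so the equation does not hold here.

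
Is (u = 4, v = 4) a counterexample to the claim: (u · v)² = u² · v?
Yes

Substituting u = 4, v = 4:
LHS = (4 · 4)² = 256
RHS = 4² · 4 = 64

Since LHS ≠ RHS, this pair disproves the claim.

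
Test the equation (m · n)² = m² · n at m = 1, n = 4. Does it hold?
Fails

Substituting m = 1, n = 4:

LHS = (1 · 4)² = 16
RHS = 1² · 4 = 4

LHS ≠ RHS, so the equation does not hold at this point.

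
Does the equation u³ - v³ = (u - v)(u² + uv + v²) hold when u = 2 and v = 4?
Holds

Substituting u = 2, v = 4:

LHS = 2³ - 4³ = -56
RHS = (2 - 4)(2² + 2·4 + 4²) = -56

LHS = RHS, so the equation holds at this point.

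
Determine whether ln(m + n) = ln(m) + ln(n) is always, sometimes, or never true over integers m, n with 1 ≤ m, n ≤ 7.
Sometimes true

It holds at (m, n) = (2, 2) (both sides equal ln(4) ≈ 1.386), but fails at (m, n) = (7, 7) (LHS = ln(14) ≈ 2.639, RHS = 2·ln(7) ≈ 3.892).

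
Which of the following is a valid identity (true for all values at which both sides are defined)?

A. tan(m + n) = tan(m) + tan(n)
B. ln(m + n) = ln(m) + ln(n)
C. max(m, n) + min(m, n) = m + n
A: fails at (1, 2) — LHS = tan(3) ≈ -0.1425, RHS = tan(2) + tan(1) ≈ -0.6276.
B: fails at (2, 3) — LHS = ln(5) ≈ 1.609, RHS = ln(2) + ln(3) ≈ 1.792.
C: holds — e.g. at (3, 3), both sides equal 6.

Answer: C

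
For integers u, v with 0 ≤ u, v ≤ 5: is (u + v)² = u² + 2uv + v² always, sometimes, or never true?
The identity holds for every pair in the range. For instance at (u, v) = (4, 0): both sides equal 16.

Answer: Always true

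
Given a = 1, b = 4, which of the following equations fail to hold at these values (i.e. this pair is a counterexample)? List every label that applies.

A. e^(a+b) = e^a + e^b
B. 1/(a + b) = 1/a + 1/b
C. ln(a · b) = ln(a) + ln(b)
A, B

Evaluating each claim at the given values:
A. LHS = e^5 ≈ 148.4, RHS = e + e^4 ≈ 57.32 → fails here (LHS ≠ RHS)
B. LHS = 1/5, RHS = 5/4 → fails here (LHS ≠ RHS)
C. LHS = ln(4) ≈ 1.386, RHS = ln(4) ≈ 1.386 → holds here (LHS = RHS)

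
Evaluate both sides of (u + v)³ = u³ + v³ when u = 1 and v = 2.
LHS = (1 + 2)³ = 27
RHS = 1³ + 2³ = 9

LHS ≠ RHS, so the equation does not hold here.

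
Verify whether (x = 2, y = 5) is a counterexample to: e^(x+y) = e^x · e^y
Substituting x = 2, y = 5:
LHS = e^(2+5) = e^7 ≈ 1097
RHS = e^2 · e^5 = e^7 ≈ 1097

The sides agree, so this pair does not disprove the claim.

Answer: No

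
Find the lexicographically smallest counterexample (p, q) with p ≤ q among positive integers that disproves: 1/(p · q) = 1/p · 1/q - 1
(p, q) = (1, 1)

Substituting (1, 1) into the claim:
LHS = 1/(1 · 1) = 1
RHS = 1/1 · 1/1 - 1 = 0

Since LHS ≠ RHS, this pair disproves the claim, and no lexicographically smaller pair (p ≤ q, positive integers) does.

For instance (6, 7) is also a counterexample (LHS = 1/42, RHS = -41/42), but it's lexicographically larger.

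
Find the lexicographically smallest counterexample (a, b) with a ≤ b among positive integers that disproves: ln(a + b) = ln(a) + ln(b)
(a, b) = (1, 1)

Substituting (1, 1) into the claim:
LHS = ln(1 + 1) = ln(2) ≈ 0.6931
RHS = ln(1) + ln(1) = 0

Since LHS ≠ RHS, this pair disproves the claim, and no lexicographically smaller pair (a ≤ b, positive integers) does.

For instance (2, 6) is also a counterexample (LHS = ln(8) ≈ 2.079, RHS = ln(2) + ln(6) ≈ 2.485), but it's lexicographically larger.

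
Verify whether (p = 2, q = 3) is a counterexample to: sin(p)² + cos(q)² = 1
Yes

Substituting p = 2, q = 3:
LHS = sin(2)² + cos(3)² ≈ 1.807
RHS = 1

Since LHS ≠ RHS, this pair disproves the claim.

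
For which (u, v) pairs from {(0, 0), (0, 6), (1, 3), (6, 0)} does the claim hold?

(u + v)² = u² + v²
Testing each pair:
(0, 0): LHS = 0, RHS = 0 → holds
(0, 6): LHS = 36, RHS = 36 → holds
(1, 3): LHS = 16, RHS = 10 → fails
(6, 0): LHS = 36, RHS = 36 → holds

3 of 4 pairs satisfy the claim.

Answer: (0, 0), (0, 6), (6, 0)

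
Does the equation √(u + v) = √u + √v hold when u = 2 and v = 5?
Fails

Substituting u = 2, v = 5:

LHS = √(2 + 5) = √(7) ≈ 2.646
RHS = √2 + √5 = √(2) + √(5) ≈ 3.65

LHS ≠ RHS, so the equation does not hold at this point.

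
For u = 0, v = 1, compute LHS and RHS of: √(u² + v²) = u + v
LHS = √(0² + 1²) = 1
RHS = 0 + 1 = 1

LHS = RHS: the two sides agree.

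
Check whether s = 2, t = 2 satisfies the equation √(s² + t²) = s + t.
Substituting s = 2, t = 2:

LHS = √(2² + 2²) = 2·√(2) ≈ 2.828
RHS = 2 + 2 = 4

LHS ≠ RHS, so the equation does not hold at this point.

Answer: Fails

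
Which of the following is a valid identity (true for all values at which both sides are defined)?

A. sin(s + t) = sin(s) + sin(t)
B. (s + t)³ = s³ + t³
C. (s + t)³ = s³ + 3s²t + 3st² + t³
C

A: fails at (4, 6) — LHS = sin(10) ≈ -0.544, RHS = sin(4) + sin(6) ≈ -1.036.
B: fails at (1, 5) — LHS = 216, RHS = 126.
C: holds — e.g. at (3, 5), both sides equal 512.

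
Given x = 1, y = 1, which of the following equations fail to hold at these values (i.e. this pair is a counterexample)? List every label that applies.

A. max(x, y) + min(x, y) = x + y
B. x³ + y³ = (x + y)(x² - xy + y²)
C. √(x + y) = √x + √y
C

Evaluating each claim at the given values:
A. LHS = 2, RHS = 2 → holds here (LHS = RHS)
B. LHS = 2, RHS = 2 → holds here (LHS = RHS)
C. LHS = √(2) ≈ 1.414, RHS = 2 → fails here (LHS ≠ RHS)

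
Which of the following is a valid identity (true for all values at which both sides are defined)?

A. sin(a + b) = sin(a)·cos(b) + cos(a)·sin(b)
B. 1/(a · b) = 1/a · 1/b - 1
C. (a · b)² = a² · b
A

A: holds — e.g. at (0, 1), both sides equal sin(1) ≈ 0.8415.
B: fails at (6, 7) — LHS = 1/42, RHS = -41/42.
C: fails at (2, 2) — LHS = 16, RHS = 8.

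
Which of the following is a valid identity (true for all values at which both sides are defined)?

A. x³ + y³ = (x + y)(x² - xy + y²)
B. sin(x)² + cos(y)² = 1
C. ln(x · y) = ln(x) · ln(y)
A

A: holds — e.g. at (1, 3), both sides equal 28.
B: fails at (1, 5) — LHS = cos(5)² + sin(1)² ≈ 0.7885, RHS = 1.
C: fails at (2, 4) — LHS = ln(8) ≈ 2.079, RHS = ln(2)·ln(4) ≈ 0.9609.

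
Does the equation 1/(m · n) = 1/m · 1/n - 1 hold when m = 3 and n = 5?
Substituting m = 3, n = 5:

LHS = 1/(3 · 5) = 1/15
RHS = 1/3 · 1/5 - 1 = -14/15

LHS ≠ RHS, so the equation does not hold at this point.

Answer: Fails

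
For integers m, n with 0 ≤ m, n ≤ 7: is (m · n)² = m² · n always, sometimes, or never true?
Sometimes true

It holds at (m, n) = (6, 0) (both sides equal 0), but fails at (m, n) = (4, 4) (LHS = 256, RHS = 64).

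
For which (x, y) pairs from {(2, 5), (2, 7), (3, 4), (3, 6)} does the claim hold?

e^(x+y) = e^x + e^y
None

Testing each pair:
(2, 5): LHS = e^7 ≈ 1097, RHS = e^2 + e^5 ≈ 155.8 → fails
(2, 7): LHS = e^9 ≈ 8103, RHS = e^2 + e^7 ≈ 1104 → fails
(3, 4): LHS = e^7 ≈ 1097, RHS = e^3 + e^4 ≈ 74.68 → fails
(3, 6): LHS = e^9 ≈ 8103, RHS = e^3 + e^6 ≈ 423.5 → fails

No pair satisfies the claim.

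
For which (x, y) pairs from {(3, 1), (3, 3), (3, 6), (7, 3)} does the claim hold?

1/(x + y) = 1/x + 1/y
None

Testing each pair:
(3, 1): LHS = 1/4, RHS = 4/3 → fails
(3, 3): LHS = 1/6, RHS = 2/3 → fails
(3, 6): LHS = 1/9, RHS = 1/2 → fails
(7, 3): LHS = 1/10, RHS = 10/21 → fails

No pair satisfies the claim.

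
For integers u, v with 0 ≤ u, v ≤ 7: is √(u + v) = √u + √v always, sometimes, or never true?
It holds at (u, v) = (1, 0) (both sides equal 1), but fails at (u, v) = (5, 4) (LHS = 3, RHS = 2 + √(5) ≈ 4.236).

Answer: Sometimes true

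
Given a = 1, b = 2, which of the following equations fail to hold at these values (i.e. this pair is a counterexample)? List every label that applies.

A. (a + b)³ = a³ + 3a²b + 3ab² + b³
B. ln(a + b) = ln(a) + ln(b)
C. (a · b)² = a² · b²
Evaluating each claim at the given values:
A. LHS = 27, RHS = 27 → holds here (LHS = RHS)
B. LHS = ln(3) ≈ 1.099, RHS = ln(2) ≈ 0.6931 → fails here (LHS ≠ RHS)
C. LHS = 4, RHS = 4 → holds here (LHS = RHS)

Answer: B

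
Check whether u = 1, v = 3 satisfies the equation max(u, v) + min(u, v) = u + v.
Substituting u = 1, v = 3:

LHS = max(1, 3) + min(1, 3) = 4
RHS = 1 + 3 = 4

LHS = RHS, so the equation holds at this point.

Answer: Holds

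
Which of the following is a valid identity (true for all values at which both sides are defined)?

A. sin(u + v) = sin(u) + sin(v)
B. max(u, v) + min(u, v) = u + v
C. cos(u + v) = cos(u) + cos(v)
A: fails at (1, 4) — LHS = sin(5) ≈ -0.9589, RHS = sin(4) + sin(1) ≈ 0.08467.
B: holds — e.g. at (1, 5), both sides equal 6.
C: fails at (1, 2) — LHS = cos(3) ≈ -0.99, RHS = cos(2) + cos(1) ≈ 0.1242.

Answer: B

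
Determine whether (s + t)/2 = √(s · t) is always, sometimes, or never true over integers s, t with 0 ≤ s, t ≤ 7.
It holds at (s, t) = (5, 5) (both sides equal 5), but fails at (s, t) = (5, 6) (LHS = 11/2, RHS = √(30) ≈ 5.477).

Answer: Sometimes true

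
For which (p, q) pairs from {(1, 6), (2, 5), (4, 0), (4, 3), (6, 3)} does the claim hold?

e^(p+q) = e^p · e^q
All pairs

Testing each pair:
(1, 6): LHS = e^7 ≈ 1097, RHS = e^7 ≈ 1097 → holds
(2, 5): LHS = e^7 ≈ 1097, RHS = e^7 ≈ 1097 → holds
(4, 0): LHS = e^4 ≈ 54.6, RHS = e^4 ≈ 54.6 → holds
(4, 3): LHS = e^7 ≈ 1097, RHS = e^7 ≈ 1097 → holds
(6, 3): LHS = e^9 ≈ 8103, RHS = e^9 ≈ 8103 → holds

Every pair satisfies the claim.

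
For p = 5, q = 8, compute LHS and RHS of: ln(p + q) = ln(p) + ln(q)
LHS = ln(5 + 8) = ln(13) ≈ 2.565
RHS = ln(5) + ln(8) ≈ 3.689

LHS ≠ RHS (they differ by about 1.124), so the equation does not hold here.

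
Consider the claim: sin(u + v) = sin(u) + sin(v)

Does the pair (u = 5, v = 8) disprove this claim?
Substituting u = 5, v = 8:
LHS = sin(5 + 8) = sin(13) ≈ 0.4202
RHS = sin(5) + sin(8) ≈ 0.03043

Since LHS ≠ RHS, this pair disproves the claim.

Answer: Yes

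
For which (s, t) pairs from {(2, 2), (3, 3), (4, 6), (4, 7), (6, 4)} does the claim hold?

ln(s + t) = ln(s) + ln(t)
Testing each pair:
(2, 2): LHS = ln(4) ≈ 1.386, RHS = 2·ln(2) ≈ 1.386 → holds
(3, 3): LHS = ln(6) ≈ 1.792, RHS = 2·ln(3) ≈ 2.197 → fails
(4, 6): LHS = ln(10) ≈ 2.303, RHS = ln(4) + ln(6) ≈ 3.178 → fails
(4, 7): LHS = ln(11) ≈ 2.398, RHS = ln(4) + ln(7) ≈ 3.332 → fails
(6, 4): LHS = ln(10) ≈ 2.303, RHS = ln(4) + ln(6) ≈ 3.178 → fails

1 of 5 pairs satisfies the claim.

Answer: (2, 2)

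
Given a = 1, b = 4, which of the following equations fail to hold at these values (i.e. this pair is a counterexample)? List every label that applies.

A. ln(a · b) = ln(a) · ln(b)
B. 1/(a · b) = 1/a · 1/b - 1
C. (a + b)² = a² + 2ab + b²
A, B

Evaluating each claim at the given values:
A. LHS = ln(4) ≈ 1.386, RHS = 0 → fails here (LHS ≠ RHS)
B. LHS = 1/4, RHS = -3/4 → fails here (LHS ≠ RHS)
C. LHS = 25, RHS = 25 → holds here (LHS = RHS)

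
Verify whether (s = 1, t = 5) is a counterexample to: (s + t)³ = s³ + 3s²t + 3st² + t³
Substituting s = 1, t = 5:
LHS = (1 + 5)³ = 216
RHS = 1³ + 3·1²·5 + 3·1·5² + 5³ = 216

The sides agree, so this pair does not disprove the claim.

Answer: No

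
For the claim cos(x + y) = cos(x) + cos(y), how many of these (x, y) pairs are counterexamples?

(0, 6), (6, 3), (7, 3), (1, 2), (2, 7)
5

Testing each pair:
(0, 6): LHS = cos(6) ≈ 0.9602, RHS = cos(6) + 1 ≈ 1.96 → counterexample
(6, 3): LHS = cos(9) ≈ -0.9111, RHS = cos(3) + cos(6) ≈ -0.02982 → counterexample
(7, 3): LHS = cos(10) ≈ -0.8391, RHS = cos(3) + cos(7) ≈ -0.2361 → counterexample
(1, 2): LHS = cos(3) ≈ -0.99, RHS = cos(2) + cos(1) ≈ 0.1242 → counterexample
(2, 7): LHS = cos(9) ≈ -0.9111, RHS = cos(2) + cos(7) ≈ 0.3378 → counterexample

That makes 5 counterexamples.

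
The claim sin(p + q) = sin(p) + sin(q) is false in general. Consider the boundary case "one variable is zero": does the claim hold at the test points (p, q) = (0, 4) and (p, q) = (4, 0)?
Yes, holds at both test points

At (0, 4): LHS = sin(4) ≈ -0.7568, RHS = sin(4) ≈ -0.7568 → equal
At (4, 0): LHS = sin(4) ≈ -0.7568, RHS = sin(4) ≈ -0.7568 → equal

So the claim does hold at both of these boundary points, even though it is not an identity.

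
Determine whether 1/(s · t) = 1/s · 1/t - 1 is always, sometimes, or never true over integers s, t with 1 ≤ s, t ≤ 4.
Never true

The claim fails for every pair in the range. For instance at (s, t) = (3, 4): LHS = 1/12, RHS = -11/12.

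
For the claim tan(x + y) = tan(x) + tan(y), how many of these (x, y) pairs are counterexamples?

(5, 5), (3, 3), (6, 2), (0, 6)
Testing each pair:
(5, 5): LHS = tan(10) ≈ 0.6484, RHS = 2·tan(5) ≈ -6.761 → counterexample
(3, 3): LHS = tan(6) ≈ -0.291, RHS = 2·tan(3) ≈ -0.2851 → counterexample
(6, 2): LHS = tan(8) ≈ -6.8, RHS = tan(2) + tan(6) ≈ -2.476 → counterexample
(0, 6): LHS = tan(6) ≈ -0.291, RHS = tan(6) ≈ -0.291 → satisfies claim

That makes 3 counterexamples.

Answer: 3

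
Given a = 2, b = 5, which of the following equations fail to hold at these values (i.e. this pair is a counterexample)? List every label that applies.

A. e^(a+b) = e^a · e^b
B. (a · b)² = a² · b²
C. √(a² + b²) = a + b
C

Evaluating each claim at the given values:
A. LHS = e^7 ≈ 1097, RHS = e^7 ≈ 1097 → holds here (LHS = RHS)
B. LHS = 100, RHS = 100 → holds here (LHS = RHS)
C. LHS = √(29) ≈ 5.385, RHS = 7 → fails here (LHS ≠ RHS)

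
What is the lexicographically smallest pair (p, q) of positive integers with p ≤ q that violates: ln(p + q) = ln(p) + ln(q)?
Substituting (1, 1) into the claim:
LHS = ln(1 + 1) = ln(2) ≈ 0.6931
RHS = ln(1) + ln(1) = 0

Since LHS ≠ RHS, this pair disproves the claim, and no lexicographically smaller pair (p ≤ q, positive integers) does.

For instance (5, 5) is also a counterexample (LHS = ln(10) ≈ 2.303, RHS = 2·ln(5) ≈ 3.219), but it's lexicographically larger.

Answer: (p, q) = (1, 1)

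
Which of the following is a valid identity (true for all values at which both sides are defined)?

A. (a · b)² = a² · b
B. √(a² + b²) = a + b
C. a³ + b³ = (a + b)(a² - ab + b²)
C

A: fails at (2, 3) — LHS = 36, RHS = 12.
B: fails at (2, 2) — LHS = 2·√(2) ≈ 2.828, RHS = 4.
C: holds — e.g. at (3, 4), both sides equal 91.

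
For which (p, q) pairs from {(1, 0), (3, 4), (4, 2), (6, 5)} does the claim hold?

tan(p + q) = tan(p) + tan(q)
(1, 0)

Testing each pair:
(1, 0): LHS = tan(1) ≈ 1.557, RHS = tan(1) ≈ 1.557 → holds
(3, 4): LHS = tan(7) ≈ 0.8714, RHS = tan(3) + tan(4) ≈ 1.015 → fails
(4, 2): LHS = tan(6) ≈ -0.291, RHS = tan(2) + tan(4) ≈ -1.027 → fails
(6, 5): LHS = tan(11) ≈ -226, RHS = tan(5) + tan(6) ≈ -3.672 → fails

1 of 4 pairs satisfies the claim.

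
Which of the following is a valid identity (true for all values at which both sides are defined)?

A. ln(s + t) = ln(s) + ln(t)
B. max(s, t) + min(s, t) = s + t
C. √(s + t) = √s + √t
A: fails at (5, 5) — LHS = ln(10) ≈ 2.303, RHS = 2·ln(5) ≈ 3.219.
B: holds — e.g. at (4, 4), both sides equal 8.
C: fails at (1, 4) — LHS = √(5) ≈ 2.236, RHS = 3.

Answer: B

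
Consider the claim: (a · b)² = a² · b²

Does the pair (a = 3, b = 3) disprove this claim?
No

Substituting a = 3, b = 3:
LHS = (3 · 3)² = 81
RHS = 3² · 3² = 81

The sides agree, so this pair does not disprove the claim.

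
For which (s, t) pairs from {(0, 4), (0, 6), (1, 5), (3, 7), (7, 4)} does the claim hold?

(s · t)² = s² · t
Testing each pair:
(0, 4): LHS = 0, RHS = 0 → holds
(0, 6): LHS = 0, RHS = 0 → holds
(1, 5): LHS = 25, RHS = 5 → fails
(3, 7): LHS = 441, RHS = 63 → fails
(7, 4): LHS = 784, RHS = 196 → fails

2 of 5 pairs satisfy the claim.

Answer: (0, 4), (0, 6)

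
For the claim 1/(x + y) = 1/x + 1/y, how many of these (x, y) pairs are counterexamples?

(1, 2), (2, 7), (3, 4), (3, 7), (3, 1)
5

Testing each pair:
(1, 2): LHS = 1/3, RHS = 3/2 → counterexample
(2, 7): LHS = 1/9, RHS = 9/14 → counterexample
(3, 4): LHS = 1/7, RHS = 7/12 → counterexample
(3, 7): LHS = 1/10, RHS = 10/21 → counterexample
(3, 1): LHS = 1/4, RHS = 4/3 → counterexample

That makes 5 counterexamples.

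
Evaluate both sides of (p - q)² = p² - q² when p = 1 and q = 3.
LHS = (1 - 3)² = 4
RHS = 1² - 3² = -8

LHS ≠ RHS, so the equation does not hold here.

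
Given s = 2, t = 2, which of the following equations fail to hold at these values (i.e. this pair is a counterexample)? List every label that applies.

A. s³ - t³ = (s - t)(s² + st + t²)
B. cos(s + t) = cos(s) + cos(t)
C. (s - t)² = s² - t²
B

Evaluating each claim at the given values:
A. LHS = 0, RHS = 0 → holds here (LHS = RHS)
B. LHS = cos(4) ≈ -0.6536, RHS = 2·cos(2) ≈ -0.8323 → fails here (LHS ≠ RHS)
C. LHS = 0, RHS = 0 → holds here (LHS = RHS)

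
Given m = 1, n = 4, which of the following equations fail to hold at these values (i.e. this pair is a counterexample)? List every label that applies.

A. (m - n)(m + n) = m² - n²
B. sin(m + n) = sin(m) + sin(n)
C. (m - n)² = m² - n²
B, C

Evaluating each claim at the given values:
A. LHS = -15, RHS = -15 → holds here (LHS = RHS)
B. LHS = sin(5) ≈ -0.9589, RHS = sin(4) + sin(1) ≈ 0.08467 → fails here (LHS ≠ RHS)
C. LHS = 9, RHS = -15 → fails here (LHS ≠ RHS)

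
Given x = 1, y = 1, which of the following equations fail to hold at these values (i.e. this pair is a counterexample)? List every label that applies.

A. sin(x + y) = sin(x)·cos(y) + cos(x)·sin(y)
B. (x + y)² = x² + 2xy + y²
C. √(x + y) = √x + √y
Evaluating each claim at the given values:
A. LHS = sin(2) ≈ 0.9093, RHS = 2·sin(1)·cos(1) ≈ 0.9093 → holds here (LHS = RHS)
B. LHS = 4, RHS = 4 → holds here (LHS = RHS)
C. LHS = √(2) ≈ 1.414, RHS = 2 → fails here (LHS ≠ RHS)

Answer: C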